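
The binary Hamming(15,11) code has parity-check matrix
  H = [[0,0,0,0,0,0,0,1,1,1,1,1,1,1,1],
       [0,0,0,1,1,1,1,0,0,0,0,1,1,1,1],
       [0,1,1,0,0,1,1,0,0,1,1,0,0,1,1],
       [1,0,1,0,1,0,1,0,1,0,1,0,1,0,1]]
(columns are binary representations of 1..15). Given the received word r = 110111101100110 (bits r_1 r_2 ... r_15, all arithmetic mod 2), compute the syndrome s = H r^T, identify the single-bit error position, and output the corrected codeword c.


s = (0, 0, 1, 1)^T, error position = 3, corrected codeword c = 111111101100110

Compute s = H r^T mod 2 one row at a time:
  s_1 = 0 + 1 + 1 + 0 + 0 + 1 + 1 + 0 = 4 ≡ 0 (mod 2).
  s_2 = 1 + 1 + 1 + 1 + 0 + 1 + 1 + 0 = 6 ≡ 0 (mod 2).
  s_3 = 1 + 0 + 1 + 1 + 1 + 0 + 1 + 0 = 5 ≡ 1 (mod 2).
  s_4 = 1 + 0 + 1 + 1 + 1 + 0 + 1 + 0 = 5 ≡ 1 (mod 2).
s = (0, 0, 1, 1)^T — this equals column 3 of H (binary 0011), so error is at position 3.
Correct: flip bit 3 of r = 110111101100110 to get c = 111111101100110.


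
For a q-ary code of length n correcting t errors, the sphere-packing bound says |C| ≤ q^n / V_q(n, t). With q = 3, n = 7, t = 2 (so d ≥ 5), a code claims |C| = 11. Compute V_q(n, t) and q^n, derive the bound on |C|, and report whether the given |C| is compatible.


V_q(n, t) = 99, q^n = 2187, Hamming bound = 22, |C| = 11 ≤ bound (satisfied).

Step 1: Compute V_q(n, t) = Σ_{j=0}^2 C(n, j) (q−1)^j.
  j = 0: C(7,0)·(2)^0 = 1·1 = 1.
  j = 1: C(7,1)·(2)^1 = 7·2 = 14.
  j = 2: C(7,2)·(2)^2 = 21·4 = 84.
  V_q(n, t) = 1 + 14 + 84 = 99.
Step 2: q^n = 3^7 = 2187.
Step 3: Hamming bound ⌊q^n / V_q(n,t)⌋ = ⌊2187/99⌋ = 22.
Step 4: Compare |C| = 11 to 22: satisfied.
The claimed |C| lies below the Hamming bound.


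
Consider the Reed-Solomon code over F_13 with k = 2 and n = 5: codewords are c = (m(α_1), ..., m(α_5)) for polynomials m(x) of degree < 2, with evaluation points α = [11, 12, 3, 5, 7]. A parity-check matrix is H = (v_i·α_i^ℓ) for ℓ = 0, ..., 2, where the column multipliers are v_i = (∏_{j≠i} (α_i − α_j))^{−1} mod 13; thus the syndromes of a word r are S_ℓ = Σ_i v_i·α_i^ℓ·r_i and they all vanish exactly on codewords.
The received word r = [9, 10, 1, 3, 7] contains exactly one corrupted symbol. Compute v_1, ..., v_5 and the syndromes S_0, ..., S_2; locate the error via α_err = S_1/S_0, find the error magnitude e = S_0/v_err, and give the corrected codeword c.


S = (7, 10, 5), error at position 5, error magnitude e = 2, c = [9, 10, 1, 3, 5].

Step 1: column multipliers v_i = (∏_{j≠i}(α_i − α_j))^{−1} mod 13.
  i = 1 (α = 11): (11−12)(11−3)(11−5)(11−7) = (−1)·8·6·4 = −192 ≡ 3, so v_1 = 3^{−1} = 9 (mod 13).
  i = 2 (α = 12): (12−11)(12−3)(12−5)(12−7) = 1·9·7·5 = 315 ≡ 3, so v_2 = 3^{−1} = 9 (mod 13).
  i = 3 (α = 3): (3−11)(3−12)(3−5)(3−7) = (−8)·(−9)·(−2)·(−4) = 576 ≡ 4, so v_3 = 4^{−1} = 10 (mod 13).
  i = 4 (α = 5): (5−11)(5−12)(5−3)(5−7) = (−6)·(−7)·2·(−2) = −168 ≡ 1, so v_4 = 1^{−1} = 1 (mod 13).
  i = 5 (α = 7): (7−11)(7−12)(7−3)(7−5) = (−4)·(−5)·4·2 = 160 ≡ 4, so v_5 = 4^{−1} = 10 (mod 13).
  v = [9, 9, 10, 1, 10].
Step 2: syndromes of r = [9, 10, 1, 3, 7] (all sums mod 13).
  S_0 = Σ v_i r_i = 9·9 + 9·10 + 10·1 + 1·3 + 10·7 = 254 ≡ 7.
  S_1 = Σ v_i α_i r_i = 9·11·9 + 9·12·10 + 10·3·1 + 1·5·3 + 10·7·7 = 2506 ≡ 10.
  α_i^2 mod 13 = [4, 1, 9, 12, 10].
  S_2 = Σ v_i α_i^2 r_i = 9·4·9 + 9·1·10 + 10·9·1 + 1·12·3 + 10·10·7 = 1240 ≡ 5.
  S = (7, 10, 5) ≠ 0, so r is not a codeword (an error is present).
Step 3: locate the error. For a single error e at position i, S_ℓ = v_i·e·α_i^ℓ, so α_err = S_1/S_0.
  S_0^{−1} = 7^{−1} = 2 (mod 13), so α_err = 10·2 = 20 ≡ 7 = α_5. Error position i = 5.
  Consistency check: S_2/S_1 = 5·4 = 20 ≡ 7 = α_err ✓ (single-error assumption holds).
Step 4: error magnitude e = S_0/v_5 = S_0·∏_{j≠5}(α_5 − α_j) = 7·4 = 28 ≡ 2 (mod 13).
Step 5: correct position 5: c_5 = r_5 − e = 7 − 2 ≡ 5 (mod 13). Hence c = [9, 10, 1, 3, 5].
  Check: interpolating c through the α_i gives m(x) = 11 + 1·x (degree < 2) with m(α_i) = c_i for every i, so c is indeed a codeword.


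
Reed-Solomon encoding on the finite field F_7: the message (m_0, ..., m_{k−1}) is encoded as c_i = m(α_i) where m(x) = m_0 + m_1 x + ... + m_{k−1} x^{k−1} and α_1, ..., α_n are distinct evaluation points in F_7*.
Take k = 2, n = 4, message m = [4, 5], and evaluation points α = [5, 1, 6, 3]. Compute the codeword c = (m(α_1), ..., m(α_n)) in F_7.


c = [1, 2, 6, 5]

Message polynomial: m(x) = 4 + 5·x (mod 7).
For each evaluation point α_i, compute m(α_i) mod 7:
  α_1 = 5: Horner steps 5 → 1, so m(5) = 1.
  α_2 = 1: Horner steps 5 → 2, so m(1) = 2.
  α_3 = 6: Horner steps 5 → 6, so m(6) = 6.
  α_4 = 3: Horner steps 5 → 5, so m(3) = 5.
Codeword c = [1, 2, 6, 5] ∈ F_7^4.


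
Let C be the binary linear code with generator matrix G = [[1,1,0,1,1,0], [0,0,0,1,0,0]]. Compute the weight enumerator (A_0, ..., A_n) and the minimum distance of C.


Weight distribution: A_0 = 1, A_1 = 1, A_3 = 1, A_4 = 1. Minimum distance d = 1.

Enumerate all 2^2 = 4 messages m ∈ F_2^2.
For each, compute codeword c = mG in F_2^6, then tally its weight.
  m = 00 → c = 000000, weight = 0.
  m = 10 → c = 110110, weight = 4.
  m = 01 → c = 000100, weight = 1.
  m = 11 → c = 110010, weight = 3.
Tally weights:
  weight 0: 1 codewords.
  weight 1: 1 codewords.
  weight 3: 1 codewords.
  weight 4: 1 codewords.
Minimum distance d = smallest w > 0 with A_w > 0 = 1.
Sanity: Σ A_w = 4 = 2^2 = 4 ✓.


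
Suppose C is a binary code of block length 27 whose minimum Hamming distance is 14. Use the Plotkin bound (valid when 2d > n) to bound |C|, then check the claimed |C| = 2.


Plotkin bound M ≤ 28; given |C| = 2 ≤ bound (satisfied).

Check applicability: 2d = 28, n = 27.
2d − n = 1 > 0, so Plotkin applies.
Compute d/(2d−n) = 14/1 ≈ 14.0000.
⌊d/(2d−n)⌋ = 14.
Plotkin bound: M ≤ 2·14 = 28.
Given |C| = 2, check: satisfied.
This |C| is below the Plotkin bound.


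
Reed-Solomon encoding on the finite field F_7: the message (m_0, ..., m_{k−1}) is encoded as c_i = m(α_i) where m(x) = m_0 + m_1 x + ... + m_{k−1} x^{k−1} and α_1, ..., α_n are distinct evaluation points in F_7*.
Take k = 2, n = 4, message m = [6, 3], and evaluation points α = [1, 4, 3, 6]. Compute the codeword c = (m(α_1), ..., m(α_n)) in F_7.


c = [2, 4, 1, 3]

Message polynomial: m(x) = 6 + 3·x (mod 7).
For each evaluation point α_i, compute m(α_i) mod 7:
  α_1 = 1: Horner steps 3 → 2, so m(1) = 2.
  α_2 = 4: Horner steps 3 → 4, so m(4) = 4.
  α_3 = 3: Horner steps 3 → 1, so m(3) = 1.
  α_4 = 6: Horner steps 3 → 3, so m(6) = 3.
Codeword c = [2, 4, 1, 3] ∈ F_7^4.


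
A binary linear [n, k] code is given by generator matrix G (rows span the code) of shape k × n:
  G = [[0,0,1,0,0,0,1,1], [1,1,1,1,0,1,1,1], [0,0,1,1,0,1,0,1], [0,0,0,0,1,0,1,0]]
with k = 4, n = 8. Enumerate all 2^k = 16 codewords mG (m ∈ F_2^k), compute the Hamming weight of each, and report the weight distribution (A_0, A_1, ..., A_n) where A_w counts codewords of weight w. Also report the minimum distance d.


Weight distribution: A_0 = 1, A_2 = 1, A_3 = 6, A_4 = 3, A_6 = 3, A_7 = 2. Minimum distance d = 2.

Enumerate all 2^4 = 16 messages m ∈ F_2^4.
For each, compute codeword c = mG in F_2^8, then tally its weight.
  m = 0000 → c = 00000000, weight = 0.
  m = 1000 → c = 00100011, weight = 3.
  m = 0100 → c = 11110111, weight = 7.
  m = 1100 → c = 11010100, weight = 4.
  m = 0010 → c = 00110101, weight = 4.
  m = 1010 → c = 00010110, weight = 3.
  m = 0110 → c = 11000010, weight = 3.
  m = 1110 → c = 11100001, weight = 4.
  m = 0001 → c = 00001010, weight = 2.
  m = 1001 → c = 00101001, weight = 3.
  m = 0101 → c = 11111101, weight = 7.
  m = 1101 → c = 11011110, weight = 6.
  m = 0011 → c = 00111111, weight = 6.
  m = 1011 → c = 00011100, weight = 3.
  m = 0111 → c = 11001000, weight = 3.
  m = 1111 → c = 11101011, weight = 6.
Tally weights:
  weight 0: 1 codewords.
  weight 2: 1 codewords.
  weight 3: 6 codewords.
  weight 4: 3 codewords.
  weight 6: 3 codewords.
  weight 7: 2 codewords.
Minimum distance d = smallest w > 0 with A_w > 0 = 2.
Sanity: Σ A_w = 16 = 2^4 = 16 ✓.


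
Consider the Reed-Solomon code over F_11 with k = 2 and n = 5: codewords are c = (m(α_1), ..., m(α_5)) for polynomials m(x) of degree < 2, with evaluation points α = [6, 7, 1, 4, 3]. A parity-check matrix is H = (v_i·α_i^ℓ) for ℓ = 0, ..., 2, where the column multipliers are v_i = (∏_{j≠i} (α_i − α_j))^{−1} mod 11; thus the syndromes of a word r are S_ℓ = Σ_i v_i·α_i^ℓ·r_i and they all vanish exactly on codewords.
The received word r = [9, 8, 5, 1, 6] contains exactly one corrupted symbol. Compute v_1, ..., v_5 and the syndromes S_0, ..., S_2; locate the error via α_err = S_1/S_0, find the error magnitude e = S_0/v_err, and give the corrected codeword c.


S = (6, 3, 7), error at position 1, error magnitude e = 7, c = [2, 8, 5, 1, 6].

Step 1: column multipliers v_i = (∏_{j≠i}(α_i − α_j))^{−1} mod 11.
  i = 1 (α = 6): (6−7)(6−1)(6−4)(6−3) = (−1)·5·2·3 = −30 ≡ 3, so v_1 = 3^{−1} = 4 (mod 11).
  i = 2 (α = 7): (7−6)(7−1)(7−4)(7−3) = 1·6·3·4 = 72 ≡ 6, so v_2 = 6^{−1} = 2 (mod 11).
  i = 3 (α = 1): (1−6)(1−7)(1−4)(1−3) = (−5)·(−6)·(−3)·(−2) = 180 ≡ 4, so v_3 = 4^{−1} = 3 (mod 11).
  i = 4 (α = 4): (4−6)(4−7)(4−1)(4−3) = (−2)·(−3)·3·1 = 18 ≡ 7, so v_4 = 7^{−1} = 8 (mod 11).
  i = 5 (α = 3): (3−6)(3−7)(3−1)(3−4) = (−3)·(−4)·2·(−1) = −24 ≡ 9, so v_5 = 9^{−1} = 5 (mod 11).
  v = [4, 2, 3, 8, 5].
Step 2: syndromes of r = [9, 8, 5, 1, 6] (all sums mod 11).
  S_0 = Σ v_i r_i = 4·9 + 2·8 + 3·5 + 8·1 + 5·6 = 105 ≡ 6.
  S_1 = Σ v_i α_i r_i = 4·6·9 + 2·7·8 + 3·1·5 + 8·4·1 + 5·3·6 = 465 ≡ 3.
  α_i^2 mod 11 = [3, 5, 1, 5, 9].
  S_2 = Σ v_i α_i^2 r_i = 4·3·9 + 2·5·8 + 3·1·5 + 8·5·1 + 5·9·6 = 513 ≡ 7.
  S = (6, 3, 7) ≠ 0, so r is not a codeword (an error is present).
Step 3: locate the error. For a single error e at position i, S_ℓ = v_i·e·α_i^ℓ, so α_err = S_1/S_0.
  S_0^{−1} = 6^{−1} = 2 (mod 11), so α_err = 3·2 = 6 ≡ 6 = α_1. Error position i = 1.
  Consistency check: S_2/S_1 = 7·4 = 28 ≡ 6 = α_err ✓ (single-error assumption holds).
Step 4: error magnitude e = S_0/v_1 = S_0·∏_{j≠1}(α_1 − α_j) = 6·3 = 18 ≡ 7 (mod 11).
Step 5: correct position 1: c_1 = r_1 − e = 9 − 7 ≡ 2 (mod 11). Hence c = [2, 8, 5, 1, 6].
  Check: interpolating c through the α_i gives m(x) = 10 + 6·x (degree < 2) with m(α_i) = c_i for every i, so c is indeed a codeword.


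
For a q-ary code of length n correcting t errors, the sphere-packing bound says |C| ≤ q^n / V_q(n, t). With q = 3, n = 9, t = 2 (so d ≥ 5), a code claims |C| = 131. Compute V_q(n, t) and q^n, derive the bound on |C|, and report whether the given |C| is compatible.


V_q(n, t) = 163, q^n = 19683, Hamming bound = 120, |C| = 131 > bound (violated).

Step 1: Compute V_q(n, t) = Σ_{j=0}^2 C(n, j) (q−1)^j.
  j = 0: C(9,0)·(2)^0 = 1·1 = 1.
  j = 1: C(9,1)·(2)^1 = 9·2 = 18.
  j = 2: C(9,2)·(2)^2 = 36·4 = 144.
  V_q(n, t) = 1 + 18 + 144 = 163.
Step 2: q^n = 3^9 = 19683.
Step 3: Hamming bound ⌊q^n / V_q(n,t)⌋ = ⌊19683/163⌋ = 120.
Step 4: Compare |C| = 131 to 120: violated.
The claimed |C| lies above the Hamming bound, so no 3-ary code of length 9 with d ≥ 5 can have 131 codewords.


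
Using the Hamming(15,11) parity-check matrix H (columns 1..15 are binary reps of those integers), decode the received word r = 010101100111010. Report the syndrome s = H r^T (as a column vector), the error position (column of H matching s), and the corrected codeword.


s = (0, 1, 0, 0)^T, error position = 4, corrected codeword c = 010001100111010

Compute s = H r^T mod 2 one row at a time:
  s_1 = 0 + 0 + 1 + 1 + 1 + 0 + 1 + 0 = 4 ≡ 0 (mod 2).
  s_2 = 1 + 0 + 1 + 1 + 1 + 0 + 1 + 0 = 5 ≡ 1 (mod 2).
  s_3 = 1 + 0 + 1 + 1 + 1 + 1 + 1 + 0 = 6 ≡ 0 (mod 2).
  s_4 = 0 + 0 + 0 + 1 + 0 + 1 + 0 + 0 = 2 ≡ 0 (mod 2).
s = (0, 1, 0, 0)^T — this equals column 4 of H (binary 0100), so error is at position 4.
Correct: flip bit 4 of r = 010101100111010 to get c = 010001100111010.


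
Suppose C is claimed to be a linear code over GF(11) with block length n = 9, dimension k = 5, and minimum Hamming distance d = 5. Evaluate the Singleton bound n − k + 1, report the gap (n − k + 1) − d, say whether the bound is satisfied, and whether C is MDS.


Singleton RHS = n − k + 1 = 5, slack = 0, bound satisfied, MDS.

Singleton bound: d ≤ n − k + 1.
Here n = 9, k = 5, so n − k + 1 = 5.
Given d = 5, check d ≤ 5: YES.
Slack = (n − k + 1) − d = 0.
The code is MDS (slack = 0).
Description: the claimed parameters are [9, 5, 5]_11; such a code would be MDS (meets Singleton bound).


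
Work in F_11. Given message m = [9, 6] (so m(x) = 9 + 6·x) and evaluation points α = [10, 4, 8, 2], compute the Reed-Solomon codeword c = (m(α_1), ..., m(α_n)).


c = [3, 0, 2, 10]

Message polynomial: m(x) = 9 + 6·x (mod 11).
For each evaluation point α_i, compute m(α_i) mod 11:
  α_1 = 10: Horner steps 6 → 3, so m(10) = 3.
  α_2 = 4: Horner steps 6 → 0, so m(4) = 0.
  α_3 = 8: Horner steps 6 → 2, so m(8) = 2.
  α_4 = 2: Horner steps 6 → 10, so m(2) = 10.
Codeword c = [3, 0, 2, 10] ∈ F_11^4.


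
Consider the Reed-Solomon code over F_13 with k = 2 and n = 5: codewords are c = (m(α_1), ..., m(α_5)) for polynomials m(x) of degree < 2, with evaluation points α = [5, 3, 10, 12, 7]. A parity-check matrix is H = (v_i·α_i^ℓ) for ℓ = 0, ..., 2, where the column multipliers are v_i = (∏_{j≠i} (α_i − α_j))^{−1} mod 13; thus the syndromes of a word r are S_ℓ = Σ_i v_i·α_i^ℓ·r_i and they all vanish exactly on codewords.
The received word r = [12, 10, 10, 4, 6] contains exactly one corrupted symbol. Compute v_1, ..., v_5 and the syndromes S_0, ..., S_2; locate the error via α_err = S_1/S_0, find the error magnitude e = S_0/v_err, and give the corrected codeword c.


S = (7, 8, 11), error at position 2, error magnitude e = 5, c = [12, 5, 10, 4, 6].

Step 1: column multipliers v_i = (∏_{j≠i}(α_i − α_j))^{−1} mod 13.
  i = 1 (α = 5): (5−3)(5−10)(5−12)(5−7) = 2·(−5)·(−7)·(−2) = −140 ≡ 3, so v_1 = 3^{−1} = 9 (mod 13).
  i = 2 (α = 3): (3−5)(3−10)(3−12)(3−7) = (−2)·(−7)·(−9)·(−4) = 504 ≡ 10, so v_2 = 10^{−1} = 4 (mod 13).
  i = 3 (α = 10): (10−5)(10−3)(10−12)(10−7) = 5·7·(−2)·3 = −210 ≡ 11, so v_3 = 11^{−1} = 6 (mod 13).
  i = 4 (α = 12): (12−5)(12−3)(12−10)(12−7) = 7·9·2·5 = 630 ≡ 6, so v_4 = 6^{−1} = 11 (mod 13).
  i = 5 (α = 7): (7−5)(7−3)(7−10)(7−12) = 2·4·(−3)·(−5) = 120 ≡ 3, so v_5 = 3^{−1} = 9 (mod 13).
  v = [9, 4, 6, 11, 9].
Step 2: syndromes of r = [12, 10, 10, 4, 6] (all sums mod 13).
  S_0 = Σ v_i r_i = 9·12 + 4·10 + 6·10 + 11·4 + 9·6 = 306 ≡ 7.
  S_1 = Σ v_i α_i r_i = 9·5·12 + 4·3·10 + 6·10·10 + 11·12·4 + 9·7·6 = 2166 ≡ 8.
  α_i^2 mod 13 = [12, 9, 9, 1, 10].
  S_2 = Σ v_i α_i^2 r_i = 9·12·12 + 4·9·10 + 6·9·10 + 11·1·4 + 9·10·6 = 2780 ≡ 11.
  S = (7, 8, 11) ≠ 0, so r is not a codeword (an error is present).
Step 3: locate the error. For a single error e at position i, S_ℓ = v_i·e·α_i^ℓ, so α_err = S_1/S_0.
  S_0^{−1} = 7^{−1} = 2 (mod 13), so α_err = 8·2 = 16 ≡ 3 = α_2. Error position i = 2.
  Consistency check: S_2/S_1 = 11·5 = 55 ≡ 3 = α_err ✓ (single-error assumption holds).
Step 4: error magnitude e = S_0/v_2 = S_0·∏_{j≠2}(α_2 − α_j) = 7·10 = 70 ≡ 5 (mod 13).
Step 5: correct position 2: c_2 = r_2 − e = 10 − 5 ≡ 5 (mod 13). Hence c = [12, 5, 10, 4, 6].
  Check: interpolating c through the α_i gives m(x) = 1 + 10·x (degree < 2) with m(α_i) = c_i for every i, so c is indeed a codeword.


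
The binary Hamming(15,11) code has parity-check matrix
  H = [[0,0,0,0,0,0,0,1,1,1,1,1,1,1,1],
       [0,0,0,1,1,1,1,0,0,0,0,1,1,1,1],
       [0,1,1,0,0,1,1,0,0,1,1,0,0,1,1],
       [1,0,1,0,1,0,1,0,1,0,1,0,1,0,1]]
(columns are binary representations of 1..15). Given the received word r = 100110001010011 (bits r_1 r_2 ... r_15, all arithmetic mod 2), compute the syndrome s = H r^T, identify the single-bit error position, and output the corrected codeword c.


s = (0, 0, 1, 1)^T, error position = 3, corrected codeword c = 101110001010011

Compute s = H r^T mod 2 one row at a time:
  s_1 = 0 + 1 + 0 + 1 + 0 + 0 + 1 + 1 = 4 ≡ 0 (mod 2).
  s_2 = 1 + 1 + 0 + 0 + 0 + 0 + 1 + 1 = 4 ≡ 0 (mod 2).
  s_3 = 0 + 0 + 0 + 0 + 0 + 1 + 1 + 1 = 3 ≡ 1 (mod 2).
  s_4 = 1 + 0 + 1 + 0 + 1 + 1 + 0 + 1 = 5 ≡ 1 (mod 2).
s = (0, 0, 1, 1)^T — this equals column 3 of H (binary 0011), so error is at position 3.
Correct: flip bit 3 of r = 100110001010011 to get c = 101110001010011.


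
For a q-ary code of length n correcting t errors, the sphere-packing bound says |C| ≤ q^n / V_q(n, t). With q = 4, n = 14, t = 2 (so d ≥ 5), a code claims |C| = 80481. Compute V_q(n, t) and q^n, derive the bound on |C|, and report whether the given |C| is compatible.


V_q(n, t) = 862, q^n = 268435456, Hamming bound = 311410, |C| = 80481 ≤ bound (satisfied).

Step 1: Compute V_q(n, t) = Σ_{j=0}^2 C(n, j) (q−1)^j.
  j = 0: C(14,0)·(3)^0 = 1·1 = 1.
  j = 1: C(14,1)·(3)^1 = 14·3 = 42.
  j = 2: C(14,2)·(3)^2 = 91·9 = 819.
  V_q(n, t) = 1 + 42 + 819 = 862.
Step 2: q^n = 4^14 = 268435456.
Step 3: Hamming bound ⌊q^n / V_q(n,t)⌋ = ⌊268435456/862⌋ = 311410.
Step 4: Compare |C| = 80481 to 311410: satisfied.
The claimed |C| lies below the Hamming bound.


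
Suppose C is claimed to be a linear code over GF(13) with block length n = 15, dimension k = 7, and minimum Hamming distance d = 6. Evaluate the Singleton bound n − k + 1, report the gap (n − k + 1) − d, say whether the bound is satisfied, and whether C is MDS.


Singleton RHS = n − k + 1 = 9, slack = 3, bound satisfied, not MDS.

Singleton bound: d ≤ n − k + 1.
Here n = 15, k = 7, so n − k + 1 = 9.
Given d = 6, check d ≤ 9: YES.
Slack = (n − k + 1) − d = 3.
The code is NOT MDS (slack = 3 > 0).
Description: the claimed parameters are [15, 7, 6]_13; such a code would be non-MDS.


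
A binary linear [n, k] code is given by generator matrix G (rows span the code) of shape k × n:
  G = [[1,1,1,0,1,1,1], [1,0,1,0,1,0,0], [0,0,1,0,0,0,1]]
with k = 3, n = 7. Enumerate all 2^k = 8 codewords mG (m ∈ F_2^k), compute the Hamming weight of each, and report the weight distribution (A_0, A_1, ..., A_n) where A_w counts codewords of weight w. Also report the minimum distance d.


Weight distribution: A_0 = 1, A_2 = 1, A_3 = 4, A_4 = 1, A_6 = 1. Minimum distance d = 2.

Enumerate all 2^3 = 8 messages m ∈ F_2^3.
For each, compute codeword c = mG in F_2^7, then tally its weight.
  m = 000 → c = 0000000, weight = 0.
  m = 100 → c = 1110111, weight = 6.
  m = 010 → c = 1010100, weight = 3.
  m = 110 → c = 0100011, weight = 3.
  m = 001 → c = 0010001, weight = 2.
  m = 101 → c = 1100110, weight = 4.
  m = 011 → c = 1000101, weight = 3.
  m = 111 → c = 0110010, weight = 3.
Tally weights:
  weight 0: 1 codewords.
  weight 2: 1 codewords.
  weight 3: 4 codewords.
  weight 4: 1 codewords.
  weight 6: 1 codewords.
Minimum distance d = smallest w > 0 with A_w > 0 = 2.
Sanity: Σ A_w = 8 = 2^3 = 8 ✓.


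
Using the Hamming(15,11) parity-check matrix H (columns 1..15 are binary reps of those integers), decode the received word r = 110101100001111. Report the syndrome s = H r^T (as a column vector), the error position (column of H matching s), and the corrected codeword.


s = (0, 1, 1, 0)^T, error position = 6, corrected codeword c = 110100100001111

Compute s = H r^T mod 2 one row at a time:
  s_1 = 0 + 0 + 0 + 0 + 1 + 1 + 1 + 1 = 4 ≡ 0 (mod 2).
  s_2 = 1 + 0 + 1 + 1 + 1 + 1 + 1 + 1 = 7 ≡ 1 (mod 2).
  s_3 = 1 + 0 + 1 + 1 + 0 + 0 + 1 + 1 = 5 ≡ 1 (mod 2).
  s_4 = 1 + 0 + 0 + 1 + 0 + 0 + 1 + 1 = 4 ≡ 0 (mod 2).
s = (0, 1, 1, 0)^T — this equals column 6 of H (binary 0110), so error is at position 6.
Correct: flip bit 6 of r = 110101100001111 to get c = 110100100001111.


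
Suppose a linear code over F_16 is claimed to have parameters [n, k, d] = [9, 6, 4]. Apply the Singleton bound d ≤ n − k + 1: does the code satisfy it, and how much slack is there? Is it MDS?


Singleton RHS = n − k + 1 = 4, slack = 0, bound satisfied, MDS.

Singleton bound: d ≤ n − k + 1.
Here n = 9, k = 6, so n − k + 1 = 4.
Given d = 4, check d ≤ 4: YES.
Slack = (n − k + 1) − d = 0.
The code is MDS (slack = 0).
Description: the claimed parameters are [9, 6, 4]_16; such a code would be MDS (meets Singleton bound).


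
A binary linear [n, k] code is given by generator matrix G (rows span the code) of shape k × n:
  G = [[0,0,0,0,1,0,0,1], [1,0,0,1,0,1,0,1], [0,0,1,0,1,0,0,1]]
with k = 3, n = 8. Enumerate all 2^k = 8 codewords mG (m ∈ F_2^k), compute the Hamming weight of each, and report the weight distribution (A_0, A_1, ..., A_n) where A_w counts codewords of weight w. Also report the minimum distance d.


Weight distribution: A_0 = 1, A_1 = 1, A_2 = 1, A_3 = 1, A_4 = 2, A_5 = 2. Minimum distance d = 1.

Enumerate all 2^3 = 8 messages m ∈ F_2^3.
For each, compute codeword c = mG in F_2^8, then tally its weight.
  m = 000 → c = 00000000, weight = 0.
  m = 100 → c = 00001001, weight = 2.
  m = 010 → c = 10010101, weight = 4.
  m = 110 → c = 10011100, weight = 4.
  m = 001 → c = 00101001, weight = 3.
  m = 101 → c = 00100000, weight = 1.
  m = 011 → c = 10111100, weight = 5.
  m = 111 → c = 10110101, weight = 5.
Tally weights:
  weight 0: 1 codewords.
  weight 1: 1 codewords.
  weight 2: 1 codewords.
  weight 3: 1 codewords.
  weight 4: 2 codewords.
  weight 5: 2 codewords.
Minimum distance d = smallest w > 0 with A_w > 0 = 1.
Sanity: Σ A_w = 8 = 2^3 = 8 ✓.


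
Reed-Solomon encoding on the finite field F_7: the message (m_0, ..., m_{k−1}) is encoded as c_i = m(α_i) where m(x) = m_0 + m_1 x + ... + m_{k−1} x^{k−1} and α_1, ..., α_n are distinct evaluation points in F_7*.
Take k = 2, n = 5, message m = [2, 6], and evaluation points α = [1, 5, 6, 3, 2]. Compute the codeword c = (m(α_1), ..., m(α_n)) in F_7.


c = [1, 4, 3, 6, 0]

Message polynomial: m(x) = 2 + 6·x (mod 7).
For each evaluation point α_i, compute m(α_i) mod 7:
  α_1 = 1: Horner steps 6 → 1, so m(1) = 1.
  α_2 = 5: Horner steps 6 → 4, so m(5) = 4.
  α_3 = 6: Horner steps 6 → 3, so m(6) = 3.
  α_4 = 3: Horner steps 6 → 6, so m(3) = 6.
  α_5 = 2: Horner steps 6 → 0, so m(2) = 0.
Codeword c = [1, 4, 3, 6, 0] ∈ F_7^5.


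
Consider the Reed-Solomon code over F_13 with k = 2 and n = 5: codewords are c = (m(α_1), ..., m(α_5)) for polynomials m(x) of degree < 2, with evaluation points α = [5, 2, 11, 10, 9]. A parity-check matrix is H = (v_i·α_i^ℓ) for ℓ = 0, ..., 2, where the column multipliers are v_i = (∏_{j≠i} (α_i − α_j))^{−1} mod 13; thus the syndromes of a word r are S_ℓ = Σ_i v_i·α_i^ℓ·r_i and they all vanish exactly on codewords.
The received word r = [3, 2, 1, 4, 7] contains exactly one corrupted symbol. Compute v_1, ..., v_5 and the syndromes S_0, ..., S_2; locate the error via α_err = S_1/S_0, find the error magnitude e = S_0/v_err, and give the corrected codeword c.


S = (9, 6, 4), error at position 1, error magnitude e = 10, c = [6, 2, 1, 4, 7].

Step 1: column multipliers v_i = (∏_{j≠i}(α_i − α_j))^{−1} mod 13.
  i = 1 (α = 5): (5−2)(5−11)(5−10)(5−9) = 3·(−6)·(−5)·(−4) = −360 ≡ 4, so v_1 = 4^{−1} = 10 (mod 13).
  i = 2 (α = 2): (2−5)(2−11)(2−10)(2−9) = (−3)·(−9)·(−8)·(−7) = 1512 ≡ 4, so v_2 = 4^{−1} = 10 (mod 13).
  i = 3 (α = 11): (11−5)(11−2)(11−10)(11−9) = 6·9·1·2 = 108 ≡ 4, so v_3 = 4^{−1} = 10 (mod 13).
  i = 4 (α = 10): (10−5)(10−2)(10−11)(10−9) = 5·8·(−1)·1 = −40 ≡ 12, so v_4 = 12^{−1} = 12 (mod 13).
  i = 5 (α = 9): (9−5)(9−2)(9−11)(9−10) = 4·7·(−2)·(−1) = 56 ≡ 4, so v_5 = 4^{−1} = 10 (mod 13).
  v = [10, 10, 10, 12, 10].
Step 2: syndromes of r = [3, 2, 1, 4, 7] (all sums mod 13).
  S_0 = Σ v_i r_i = 10·3 + 10·2 + 10·1 + 12·4 + 10·7 = 178 ≡ 9.
  S_1 = Σ v_i α_i r_i = 10·5·3 + 10·2·2 + 10·11·1 + 12·10·4 + 10·9·7 = 1410 ≡ 6.
  α_i^2 mod 13 = [12, 4, 4, 9, 3].
  S_2 = Σ v_i α_i^2 r_i = 10·12·3 + 10·4·2 + 10·4·1 + 12·9·4 + 10·3·7 = 1122 ≡ 4.
  S = (9, 6, 4) ≠ 0, so r is not a codeword (an error is present).
Step 3: locate the error. For a single error e at position i, S_ℓ = v_i·e·α_i^ℓ, so α_err = S_1/S_0.
  S_0^{−1} = 9^{−1} = 3 (mod 13), so α_err = 6·3 = 18 ≡ 5 = α_1. Error position i = 1.
  Consistency check: S_2/S_1 = 4·11 = 44 ≡ 5 = α_err ✓ (single-error assumption holds).
Step 4: error magnitude e = S_0/v_1 = S_0·∏_{j≠1}(α_1 − α_j) = 9·4 = 36 ≡ 10 (mod 13).
Step 5: correct position 1: c_1 = r_1 − e = 3 − 10 ≡ 6 (mod 13). Hence c = [6, 2, 1, 4, 7].
  Check: interpolating c through the α_i gives m(x) = 8 + 10·x (degree < 2) with m(α_i) = c_i for every i, so c is indeed a codeword.


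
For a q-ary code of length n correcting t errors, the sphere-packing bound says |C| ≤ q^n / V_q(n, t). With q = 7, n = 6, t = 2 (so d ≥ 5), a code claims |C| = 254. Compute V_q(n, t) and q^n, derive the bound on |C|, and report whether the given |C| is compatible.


V_q(n, t) = 577, q^n = 117649, Hamming bound = 203, |C| = 254 > bound (violated).

Step 1: Compute V_q(n, t) = Σ_{j=0}^2 C(n, j) (q−1)^j.
  j = 0: C(6,0)·(6)^0 = 1·1 = 1.
  j = 1: C(6,1)·(6)^1 = 6·6 = 36.
  j = 2: C(6,2)·(6)^2 = 15·36 = 540.
  V_q(n, t) = 1 + 36 + 540 = 577.
Step 2: q^n = 7^6 = 117649.
Step 3: Hamming bound ⌊q^n / V_q(n,t)⌋ = ⌊117649/577⌋ = 203.
Step 4: Compare |C| = 254 to 203: violated.
The claimed |C| lies above the Hamming bound, so no 7-ary code of length 6 with d ≥ 5 can have 254 codewords.


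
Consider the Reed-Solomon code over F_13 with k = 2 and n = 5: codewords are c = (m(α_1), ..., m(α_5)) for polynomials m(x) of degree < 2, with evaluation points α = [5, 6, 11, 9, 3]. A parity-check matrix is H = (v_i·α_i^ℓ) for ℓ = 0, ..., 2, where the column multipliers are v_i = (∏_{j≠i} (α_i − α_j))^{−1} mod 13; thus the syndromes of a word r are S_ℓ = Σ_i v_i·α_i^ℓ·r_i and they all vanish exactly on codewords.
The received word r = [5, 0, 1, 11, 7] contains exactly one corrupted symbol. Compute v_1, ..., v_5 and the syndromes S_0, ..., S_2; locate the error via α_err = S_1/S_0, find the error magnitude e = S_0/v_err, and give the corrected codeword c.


S = (9, 1, 3), error at position 5, error magnitude e = 5, c = [5, 0, 1, 11, 2].

Step 1: column multipliers v_i = (∏_{j≠i}(α_i − α_j))^{−1} mod 13.
  i = 1 (α = 5): (5−6)(5−11)(5−9)(5−3) = (−1)·(−6)·(−4)·2 = −48 ≡ 4, so v_1 = 4^{−1} = 10 (mod 13).
  i = 2 (α = 6): (6−5)(6−11)(6−9)(6−3) = 1·(−5)·(−3)·3 = 45 ≡ 6, so v_2 = 6^{−1} = 11 (mod 13).
  i = 3 (α = 11): (11−5)(11−6)(11−9)(11−3) = 6·5·2·8 = 480 ≡ 12, so v_3 = 12^{−1} = 12 (mod 13).
  i = 4 (α = 9): (9−5)(9−6)(9−11)(9−3) = 4·3·(−2)·6 = −144 ≡ 12, so v_4 = 12^{−1} = 12 (mod 13).
  i = 5 (α = 3): (3−5)(3−6)(3−11)(3−9) = (−2)·(−3)·(−8)·(−6) = 288 ≡ 2, so v_5 = 2^{−1} = 7 (mod 13).
  v = [10, 11, 12, 12, 7].
Step 2: syndromes of r = [5, 0, 1, 11, 7] (all sums mod 13).
  S_0 = Σ v_i r_i = 10·5 + 11·0 + 12·1 + 12·11 + 7·7 = 243 ≡ 9.
  S_1 = Σ v_i α_i r_i = 10·5·5 + 11·6·0 + 12·11·1 + 12·9·11 + 7·3·7 = 1717 ≡ 1.
  α_i^2 mod 13 = [12, 10, 4, 3, 9].
  S_2 = Σ v_i α_i^2 r_i = 10·12·5 + 11·10·0 + 12·4·1 + 12·3·11 + 7·9·7 = 1485 ≡ 3.
  S = (9, 1, 3) ≠ 0, so r is not a codeword (an error is present).
Step 3: locate the error. For a single error e at position i, S_ℓ = v_i·e·α_i^ℓ, so α_err = S_1/S_0.
  S_0^{−1} = 9^{−1} = 3 (mod 13), so α_err = 1·3 = 3 ≡ 3 = α_5. Error position i = 5.
  Consistency check: S_2/S_1 = 3·1 = 3 ≡ 3 = α_err ✓ (single-error assumption holds).
Step 4: error magnitude e = S_0/v_5 = S_0·∏_{j≠5}(α_5 − α_j) = 9·2 = 18 ≡ 5 (mod 13).
Step 5: correct position 5: c_5 = r_5 − e = 7 − 5 ≡ 2 (mod 13). Hence c = [5, 0, 1, 11, 2].
  Check: interpolating c through the α_i gives m(x) = 4 + 8·x (degree < 2) with m(α_i) = c_i for every i, so c is indeed a codeword.


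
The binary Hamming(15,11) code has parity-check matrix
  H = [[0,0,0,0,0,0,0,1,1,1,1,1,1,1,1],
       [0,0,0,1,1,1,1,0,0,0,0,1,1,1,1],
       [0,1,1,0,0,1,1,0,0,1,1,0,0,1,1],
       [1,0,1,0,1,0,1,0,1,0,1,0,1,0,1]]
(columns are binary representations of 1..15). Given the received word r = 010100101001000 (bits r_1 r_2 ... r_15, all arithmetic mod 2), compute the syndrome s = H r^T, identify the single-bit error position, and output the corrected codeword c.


s = (0, 1, 0, 0)^T, error position = 4, corrected codeword c = 010000101001000

Compute s = H r^T mod 2 one row at a time:
  s_1 = 0 + 1 + 0 + 0 + 1 + 0 + 0 + 0 = 2 ≡ 0 (mod 2).
  s_2 = 1 + 0 + 0 + 1 + 1 + 0 + 0 + 0 = 3 ≡ 1 (mod 2).
  s_3 = 1 + 0 + 0 + 1 + 0 + 0 + 0 + 0 = 2 ≡ 0 (mod 2).
  s_4 = 0 + 0 + 0 + 1 + 1 + 0 + 0 + 0 = 2 ≡ 0 (mod 2).
s = (0, 1, 0, 0)^T — this equals column 4 of H (binary 0100), so error is at position 4.
Correct: flip bit 4 of r = 010100101001000 to get c = 010000101001000.


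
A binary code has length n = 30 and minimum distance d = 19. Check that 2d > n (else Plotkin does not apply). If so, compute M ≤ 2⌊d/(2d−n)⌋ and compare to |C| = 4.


Plotkin bound M ≤ 4; given |C| = 4 ≤ bound (satisfied).

Check applicability: 2d = 38, n = 30.
2d − n = 8 > 0, so Plotkin applies.
Compute d/(2d−n) = 19/8 ≈ 2.3750.
⌊d/(2d−n)⌋ = 2.
Plotkin bound: M ≤ 2·2 = 4.
Given |C| = 4, check: satisfied.
This |C| is at the Plotkin bound.


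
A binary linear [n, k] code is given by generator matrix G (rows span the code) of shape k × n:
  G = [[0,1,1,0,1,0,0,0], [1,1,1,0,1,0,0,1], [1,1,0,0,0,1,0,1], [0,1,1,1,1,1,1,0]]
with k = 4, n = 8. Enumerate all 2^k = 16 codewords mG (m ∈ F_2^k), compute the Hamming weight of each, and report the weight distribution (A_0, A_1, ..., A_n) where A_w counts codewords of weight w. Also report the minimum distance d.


Weight distribution: A_0 = 1, A_2 = 2, A_3 = 4, A_4 = 2, A_5 = 4, A_6 = 2, A_8 = 1. Minimum distance d = 2.

Enumerate all 2^4 = 16 messages m ∈ F_2^4.
For each, compute codeword c = mG in F_2^8, then tally its weight.
  m = 0000 → c = 00000000, weight = 0.
  m = 1000 → c = 01101000, weight = 3.
  m = 0100 → c = 11101001, weight = 5.
  m = 1100 → c = 10000001, weight = 2.
  m = 0010 → c = 11000101, weight = 4.
  m = 1010 → c = 10101101, weight = 5.
  m = 0110 → c = 00101100, weight = 3.
  m = 1110 → c = 01000100, weight = 2.
  m = 0001 → c = 01111110, weight = 6.
  m = 1001 → c = 00010110, weight = 3.
  m = 0101 → c = 10010111, weight = 5.
  m = 1101 → c = 11111111, weight = 8.
  m = 0011 → c = 10111011, weight = 6.
  m = 1011 → c = 11010011, weight = 5.
  m = 0111 → c = 01010010, weight = 3.
  m = 1111 → c = 00111010, weight = 4.
Tally weights:
  weight 0: 1 codewords.
  weight 2: 2 codewords.
  weight 3: 4 codewords.
  weight 4: 2 codewords.
  weight 5: 4 codewords.
  weight 6: 2 codewords.
  weight 8: 1 codewords.
Minimum distance d = smallest w > 0 with A_w > 0 = 2.
Sanity: Σ A_w = 16 = 2^4 = 16 ✓.


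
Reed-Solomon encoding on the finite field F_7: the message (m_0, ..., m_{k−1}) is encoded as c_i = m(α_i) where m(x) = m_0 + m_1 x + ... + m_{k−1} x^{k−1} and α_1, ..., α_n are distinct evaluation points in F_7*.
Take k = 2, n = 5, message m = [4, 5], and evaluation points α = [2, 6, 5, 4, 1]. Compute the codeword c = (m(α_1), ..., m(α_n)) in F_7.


c = [0, 6, 1, 3, 2]

Message polynomial: m(x) = 4 + 5·x (mod 7).
For each evaluation point α_i, compute m(α_i) mod 7:
  α_1 = 2: Horner steps 5 → 0, so m(2) = 0.
  α_2 = 6: Horner steps 5 → 6, so m(6) = 6.
  α_3 = 5: Horner steps 5 → 1, so m(5) = 1.
  α_4 = 4: Horner steps 5 → 3, so m(4) = 3.
  α_5 = 1: Horner steps 5 → 2, so m(1) = 2.
Codeword c = [0, 6, 1, 3, 2] ∈ F_7^5.


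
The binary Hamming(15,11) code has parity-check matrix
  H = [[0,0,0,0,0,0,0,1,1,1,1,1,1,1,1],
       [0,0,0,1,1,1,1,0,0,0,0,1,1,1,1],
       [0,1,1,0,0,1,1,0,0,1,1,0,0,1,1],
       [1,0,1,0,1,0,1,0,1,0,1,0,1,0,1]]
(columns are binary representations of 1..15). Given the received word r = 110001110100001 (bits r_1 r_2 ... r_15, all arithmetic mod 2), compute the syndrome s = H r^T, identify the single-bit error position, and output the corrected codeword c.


s = (1, 1, 1, 1)^T, error position = 15, corrected codeword c = 110001110100000

Compute s = H r^T mod 2 one row at a time:
  s_1 = 1 + 0 + 1 + 0 + 0 + 0 + 0 + 1 = 3 ≡ 1 (mod 2).
  s_2 = 0 + 0 + 1 + 1 + 0 + 0 + 0 + 1 = 3 ≡ 1 (mod 2).
  s_3 = 1 + 0 + 1 + 1 + 1 + 0 + 0 + 1 = 5 ≡ 1 (mod 2).
  s_4 = 1 + 0 + 0 + 1 + 0 + 0 + 0 + 1 = 3 ≡ 1 (mod 2).
s = (1, 1, 1, 1)^T — this equals column 15 of H (binary 1111), so error is at position 15.
Correct: flip bit 15 of r = 110001110100001 to get c = 110001110100000.


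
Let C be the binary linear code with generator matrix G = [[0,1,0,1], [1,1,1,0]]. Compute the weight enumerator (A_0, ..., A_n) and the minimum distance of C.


Weight distribution: A_0 = 1, A_2 = 1, A_3 = 2. Minimum distance d = 2.

Enumerate all 2^2 = 4 messages m ∈ F_2^2.
For each, compute codeword c = mG in F_2^4, then tally its weight.
  m = 00 → c = 0000, weight = 0.
  m = 10 → c = 0101, weight = 2.
  m = 01 → c = 1110, weight = 3.
  m = 11 → c = 1011, weight = 3.
Tally weights:
  weight 0: 1 codewords.
  weight 2: 1 codewords.
  weight 3: 2 codewords.
Minimum distance d = smallest w > 0 with A_w > 0 = 2.
Sanity: Σ A_w = 4 = 2^2 = 4 ✓.


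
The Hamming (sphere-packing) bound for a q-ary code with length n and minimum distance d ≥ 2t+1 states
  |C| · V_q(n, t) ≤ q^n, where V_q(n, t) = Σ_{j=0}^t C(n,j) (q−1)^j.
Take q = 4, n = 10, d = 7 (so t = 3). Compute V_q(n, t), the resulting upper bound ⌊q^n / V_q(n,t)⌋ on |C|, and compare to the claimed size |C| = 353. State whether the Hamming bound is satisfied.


V_q(n, t) = 3676, q^n = 1048576, Hamming bound = 285, |C| = 353 > bound (violated).

Step 1: Compute V_q(n, t) = Σ_{j=0}^3 C(n, j) (q−1)^j.
  j = 0: C(10,0)·(3)^0 = 1·1 = 1.
  j = 1: C(10,1)·(3)^1 = 10·3 = 30.
  j = 2: C(10,2)·(3)^2 = 45·9 = 405.
  j = 3: C(10,3)·(3)^3 = 120·27 = 3240.
  V_q(n, t) = 1 + 30 + 405 + 3240 = 3676.
Step 2: q^n = 4^10 = 1048576.
Step 3: Hamming bound ⌊q^n / V_q(n,t)⌋ = ⌊1048576/3676⌋ = 285.
Step 4: Compare |C| = 353 to 285: violated.
The claimed |C| lies above the Hamming bound, so no 4-ary code of length 10 with d ≥ 7 can have 353 codewords.


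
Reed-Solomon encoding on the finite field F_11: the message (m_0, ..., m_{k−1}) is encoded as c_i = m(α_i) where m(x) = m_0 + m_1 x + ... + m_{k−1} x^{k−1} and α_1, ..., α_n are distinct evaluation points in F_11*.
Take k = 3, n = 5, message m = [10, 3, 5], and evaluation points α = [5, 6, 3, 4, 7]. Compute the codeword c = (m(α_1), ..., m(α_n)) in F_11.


c = [7, 10, 9, 3, 1]

Message polynomial: m(x) = 10 + 3·x + 5·x^2 (mod 11).
For each evaluation point α_i, compute m(α_i) mod 11:
  α_1 = 5: Horner steps 5 → 6 → 7, so m(5) = 7.
  α_2 = 6: Horner steps 5 → 0 → 10, so m(6) = 10.
  α_3 = 3: Horner steps 5 → 7 → 9, so m(3) = 9.
  α_4 = 4: Horner steps 5 → 1 → 3, so m(4) = 3.
  α_5 = 7: Horner steps 5 → 5 → 1, so m(7) = 1.
Codeword c = [7, 10, 9, 3, 1] ∈ F_11^5.


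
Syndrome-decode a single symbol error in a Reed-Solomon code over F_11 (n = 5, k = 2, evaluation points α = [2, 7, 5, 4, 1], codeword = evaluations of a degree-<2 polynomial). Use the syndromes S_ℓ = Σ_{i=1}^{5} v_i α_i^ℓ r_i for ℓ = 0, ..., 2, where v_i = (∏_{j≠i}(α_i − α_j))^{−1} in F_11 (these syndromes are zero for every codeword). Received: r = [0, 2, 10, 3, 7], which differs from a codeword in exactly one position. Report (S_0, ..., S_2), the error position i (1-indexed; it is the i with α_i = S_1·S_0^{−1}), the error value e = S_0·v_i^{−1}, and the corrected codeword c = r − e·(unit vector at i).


S = (6, 6, 6), error at position 5, error magnitude e = 3, c = [0, 2, 10, 3, 4].

Step 1: column multipliers v_i = (∏_{j≠i}(α_i − α_j))^{−1} mod 11.
  i = 1 (α = 2): (2−7)(2−5)(2−4)(2−1) = (−5)·(−3)·(−2)·1 = −30 ≡ 3, so v_1 = 3^{−1} = 4 (mod 11).
  i = 2 (α = 7): (7−2)(7−5)(7−4)(7−1) = 5·2·3·6 = 180 ≡ 4, so v_2 = 4^{−1} = 3 (mod 11).
  i = 3 (α = 5): (5−2)(5−7)(5−4)(5−1) = 3·(−2)·1·4 = −24 ≡ 9, so v_3 = 9^{−1} = 5 (mod 11).
  i = 4 (α = 4): (4−2)(4−7)(4−5)(4−1) = 2·(−3)·(−1)·3 = 18 ≡ 7, so v_4 = 7^{−1} = 8 (mod 11).
  i = 5 (α = 1): (1−2)(1−7)(1−5)(1−4) = (−1)·(−6)·(−4)·(−3) = 72 ≡ 6, so v_5 = 6^{−1} = 2 (mod 11).
  v = [4, 3, 5, 8, 2].
Step 2: syndromes of r = [0, 2, 10, 3, 7] (all sums mod 11).
  S_0 = Σ v_i r_i = 4·0 + 3·2 + 5·10 + 8·3 + 2·7 = 94 ≡ 6.
  S_1 = Σ v_i α_i r_i = 4·2·0 + 3·7·2 + 5·5·10 + 8·4·3 + 2·1·7 = 402 ≡ 6.
  α_i^2 mod 11 = [4, 5, 3, 5, 1].
  S_2 = Σ v_i α_i^2 r_i = 4·4·0 + 3·5·2 + 5·3·10 + 8·5·3 + 2·1·7 = 314 ≡ 6.
  S = (6, 6, 6) ≠ 0, so r is not a codeword (an error is present).
Step 3: locate the error. For a single error e at position i, S_ℓ = v_i·e·α_i^ℓ, so α_err = S_1/S_0.
  S_0^{−1} = 6^{−1} = 2 (mod 11), so α_err = 6·2 = 12 ≡ 1 = α_5. Error position i = 5.
  Consistency check: S_2/S_1 = 6·2 = 12 ≡ 1 = α_err ✓ (single-error assumption holds).
Step 4: error magnitude e = S_0/v_5 = S_0·∏_{j≠5}(α_5 − α_j) = 6·6 = 36 ≡ 3 (mod 11).
Step 5: correct position 5: c_5 = r_5 − e = 7 − 3 ≡ 4 (mod 11). Hence c = [0, 2, 10, 3, 4].
  Check: interpolating c through the α_i gives m(x) = 8 + 7·x (degree < 2) with m(α_i) = c_i for every i, so c is indeed a codeword.


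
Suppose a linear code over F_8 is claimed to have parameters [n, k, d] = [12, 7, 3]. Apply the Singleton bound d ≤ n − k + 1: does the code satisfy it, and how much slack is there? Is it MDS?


Singleton RHS = n − k + 1 = 6, slack = 3, bound satisfied, not MDS.

Singleton bound: d ≤ n − k + 1.
Here n = 12, k = 7, so n − k + 1 = 6.
Given d = 3, check d ≤ 6: YES.
Slack = (n − k + 1) − d = 3.
The code is NOT MDS (slack = 3 > 0).
Description: the claimed parameters are [12, 7, 3]_8; such a code would be non-MDS.


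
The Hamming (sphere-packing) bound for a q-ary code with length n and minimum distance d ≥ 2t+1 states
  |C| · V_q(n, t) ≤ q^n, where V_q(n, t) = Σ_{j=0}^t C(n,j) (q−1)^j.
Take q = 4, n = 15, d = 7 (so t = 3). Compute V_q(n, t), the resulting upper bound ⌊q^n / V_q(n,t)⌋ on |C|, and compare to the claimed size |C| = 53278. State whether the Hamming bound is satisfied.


V_q(n, t) = 13276, q^n = 1073741824, Hamming bound = 80878, |C| = 53278 ≤ bound (satisfied).

Step 1: Compute V_q(n, t) = Σ_{j=0}^3 C(n, j) (q−1)^j.
  j = 0: C(15,0)·(3)^0 = 1·1 = 1.
  j = 1: C(15,1)·(3)^1 = 15·3 = 45.
  j = 2: C(15,2)·(3)^2 = 105·9 = 945.
  j = 3: C(15,3)·(3)^3 = 455·27 = 12285.
  V_q(n, t) = 1 + 45 + 945 + 12285 = 13276.
Step 2: q^n = 4^15 = 1073741824.
Step 3: Hamming bound ⌊q^n / V_q(n,t)⌋ = ⌊1073741824/13276⌋ = 80878.
Step 4: Compare |C| = 53278 to 80878: satisfied.
The claimed |C| lies below the Hamming bound.


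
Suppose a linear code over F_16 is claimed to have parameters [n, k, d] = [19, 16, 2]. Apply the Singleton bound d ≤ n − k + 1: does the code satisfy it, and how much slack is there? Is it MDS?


Singleton RHS = n − k + 1 = 4, slack = 2, bound satisfied, not MDS.

Singleton bound: d ≤ n − k + 1.
Here n = 19, k = 16, so n − k + 1 = 4.
Given d = 2, check d ≤ 4: YES.
Slack = (n − k + 1) − d = 2.
The code is NOT MDS (slack = 2 > 0).
Description: the claimed parameters are [19, 16, 2]_16; such a code would be non-MDS.
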